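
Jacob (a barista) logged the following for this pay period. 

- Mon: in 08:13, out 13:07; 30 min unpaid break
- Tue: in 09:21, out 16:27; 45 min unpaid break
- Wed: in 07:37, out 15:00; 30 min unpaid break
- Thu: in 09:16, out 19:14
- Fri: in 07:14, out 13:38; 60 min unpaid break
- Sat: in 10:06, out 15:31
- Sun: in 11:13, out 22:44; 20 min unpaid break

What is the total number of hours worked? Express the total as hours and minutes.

Mon: 08:13–13:07 = 4 h 54 min; less 30 min break → 4 h 24 min
Tue: 09:21–16:27 = 7 h 6 min; less 45 min break → 6 h 21 min
Wed: 07:37–15:00 = 7 h 23 min; less 30 min break → 6 h 53 min
Thu: 09:16–19:14 = 9 h 58 min
Fri: 07:14–13:38 = 6 h 24 min; less 60 min break → 5 h 24 min
Sat: 10:06–15:31 = 5 h 25 min
Sun: 11:13–22:44 = 11 h 31 min; less 20 min break → 11 h 11 min
Total: 4 h 24 min + 6 h 21 min + 6 h 53 min + 9 h 58 min + 5 h 24 min + 5 h 25 min + 11 h 11 min = 49 h 36 min.

49 h 36 min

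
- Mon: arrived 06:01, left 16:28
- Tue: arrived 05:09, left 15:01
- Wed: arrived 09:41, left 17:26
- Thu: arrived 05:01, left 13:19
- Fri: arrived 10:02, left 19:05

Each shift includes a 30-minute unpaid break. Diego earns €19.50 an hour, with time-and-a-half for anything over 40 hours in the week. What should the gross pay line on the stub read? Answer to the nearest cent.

Mon: 06:01–16:28 = 10 h 27 min; less 30 min break → 9 h 57 min
Tue: 05:09–15:01 = 9 h 52 min; less 30 min break → 9 h 22 min
Wed: 09:41–17:26 = 7 h 45 min; less 30 min break → 7 h 15 min
Thu: 05:01–13:19 = 8 h 18 min; less 30 min break → 7 h 48 min
Fri: 10:02–19:05 = 9 h 3 min; less 30 min break → 8 h 33 min
Total worked: 42 h 55 min = 2575 min.
Regular 40 h 0 min = 2400 min at €19.50/h; overtime 2 h 55 min = 175 min at €29.25/h.
Pay = (2400 × €19.50 + 175 × €29.25) ÷ 60 = €865.31.

€865.31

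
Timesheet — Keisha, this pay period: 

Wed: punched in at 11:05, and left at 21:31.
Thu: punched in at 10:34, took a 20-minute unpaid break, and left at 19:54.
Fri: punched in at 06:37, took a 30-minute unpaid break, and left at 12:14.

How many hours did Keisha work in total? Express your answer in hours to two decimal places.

Wed: 11:05–21:31 = 10 h 26 min
Thu: 10:34–19:54 = 9 h 20 min; less 20 min break → 9 h 0 min
Fri: 06:37–12:14 = 5 h 37 min; less 30 min break → 5 h 7 min
Total: 10 h 26 min + 9 h 0 min + 5 h 7 min = 24 h 33 min.

24.55 hours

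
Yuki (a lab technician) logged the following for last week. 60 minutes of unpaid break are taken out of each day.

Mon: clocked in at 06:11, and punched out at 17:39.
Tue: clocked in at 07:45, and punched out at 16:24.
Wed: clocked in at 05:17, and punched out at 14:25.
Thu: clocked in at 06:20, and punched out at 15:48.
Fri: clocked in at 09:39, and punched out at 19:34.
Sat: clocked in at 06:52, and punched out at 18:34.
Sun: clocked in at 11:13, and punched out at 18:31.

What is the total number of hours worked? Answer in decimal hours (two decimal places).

Mon: 06:11–17:39 = 11 h 28 min; less 60 min break → 10 h 28 min
Tue: 07:45–16:24 = 8 h 39 min; less 60 min break → 7 h 39 min
Wed: 05:17–14:25 = 9 h 8 min; less 60 min break → 8 h 8 min
Thu: 06:20–15:48 = 9 h 28 min; less 60 min break → 8 h 28 min
Fri: 09:39–19:34 = 9 h 55 min; less 60 min break → 8 h 55 min
Sat: 06:52–18:34 = 11 h 42 min; less 60 min break → 10 h 42 min
Sun: 11:13–18:31 = 7 h 18 min; less 60 min break → 6 h 18 min
Total: 10 h 28 min + 7 h 39 min + 8 h 8 min + 8 h 28 min + 8 h 55 min + 10 h 42 min + 6 h 18 min = 60 h 38 min.

60.63 hours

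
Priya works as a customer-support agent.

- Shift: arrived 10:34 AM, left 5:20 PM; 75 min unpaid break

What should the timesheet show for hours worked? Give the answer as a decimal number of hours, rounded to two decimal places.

Shift: 10:34 AM–5:20 PM = 6 h 46 min; less 75 min break → 5 h 31 min

5.52 hours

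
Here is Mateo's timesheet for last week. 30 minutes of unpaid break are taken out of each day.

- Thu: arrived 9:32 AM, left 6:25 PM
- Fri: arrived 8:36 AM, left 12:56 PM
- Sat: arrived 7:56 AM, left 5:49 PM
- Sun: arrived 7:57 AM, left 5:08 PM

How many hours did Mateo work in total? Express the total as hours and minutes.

Thu: 9:32 AM–6:25 PM = 8 h 53 min; less 30 min break → 8 h 23 min
Fri: 8:36 AM–12:56 PM = 4 h 20 min; less 30 min break → 3 h 50 min
Sat: 7:56 AM–5:49 PM = 9 h 53 min; less 30 min break → 9 h 23 min
Sun: 7:57 AM–5:08 PM = 9 h 11 min; less 30 min break → 8 h 41 min
Total: 8 h 23 min + 3 h 50 min + 9 h 23 min + 8 h 41 min = 30 h 17 min.

30 h 17 min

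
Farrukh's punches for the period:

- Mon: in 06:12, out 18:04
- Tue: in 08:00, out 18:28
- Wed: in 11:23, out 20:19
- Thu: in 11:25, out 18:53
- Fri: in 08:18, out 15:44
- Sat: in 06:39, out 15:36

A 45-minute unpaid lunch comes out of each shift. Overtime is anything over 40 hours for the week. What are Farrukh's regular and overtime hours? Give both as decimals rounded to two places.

Regular 40.00 hours, overtime 10.62 hours

Mon: 06:12–18:04 = 11 h 52 min; less 45 min break → 11 h 7 min
Tue: 08:00–18:28 = 10 h 28 min; less 45 min break → 9 h 43 min
Wed: 11:23–20:19 = 8 h 56 min; less 45 min break → 8 h 11 min
Thu: 11:25–18:53 = 7 h 28 min; less 45 min break → 6 h 43 min
Fri: 08:18–15:44 = 7 h 26 min; less 45 min break → 6 h 41 min
Sat: 06:39–15:36 = 8 h 57 min; less 45 min break → 8 h 12 min
Total worked: 50 h 37 min = 50.62 h.
Threshold 40 h → overtime 10 h 37 min, regular 40 h 0 min.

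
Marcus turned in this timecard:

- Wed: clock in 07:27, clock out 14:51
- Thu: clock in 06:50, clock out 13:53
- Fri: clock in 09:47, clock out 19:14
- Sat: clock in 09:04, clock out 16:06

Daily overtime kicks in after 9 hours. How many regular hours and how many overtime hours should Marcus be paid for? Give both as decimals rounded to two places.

Wed: 07:27–14:51 = 7 h 24 min
Thu: 06:50–13:53 = 7 h 3 min
Fri: 09:47–19:14 = 9 h 27 min
Sat: 09:04–16:06 = 7 h 2 min
Wed reg 7 h 24 min / OT 0 h 0 min; Thu reg 7 h 3 min / OT 0 h 0 min; Fri reg 9 h 0 min / OT 0 h 27 min; Sat reg 7 h 2 min / OT 0 h 0 min.
Totals: regular 30 h 29 min, overtime 0 h 27 min.

Regular 30.48 hours, overtime 0.45 hours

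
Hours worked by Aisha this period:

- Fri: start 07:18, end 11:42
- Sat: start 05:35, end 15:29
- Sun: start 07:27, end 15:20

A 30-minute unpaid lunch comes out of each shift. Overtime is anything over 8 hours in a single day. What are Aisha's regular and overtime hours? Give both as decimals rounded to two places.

Regular 19.28 hours, overtime 1.40 hours

Fri: 07:18–11:42 = 4 h 24 min; less 30 min break → 3 h 54 min
Sat: 05:35–15:29 = 9 h 54 min; less 30 min break → 9 h 24 min
Sun: 07:27–15:20 = 7 h 53 min; less 30 min break → 7 h 23 min
Fri reg 3 h 54 min / OT 0 h 0 min; Sat reg 8 h 0 min / OT 1 h 24 min; Sun reg 7 h 23 min / OT 0 h 0 min.
Totals: regular 19 h 17 min, overtime 1 h 24 min.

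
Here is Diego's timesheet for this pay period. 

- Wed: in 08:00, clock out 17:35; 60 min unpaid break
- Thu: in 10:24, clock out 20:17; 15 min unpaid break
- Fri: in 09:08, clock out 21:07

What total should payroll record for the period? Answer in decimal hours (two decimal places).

Wed: 08:00–17:35 = 9 h 35 min; less 60 min break → 8 h 35 min
Thu: 10:24–20:17 = 9 h 53 min; less 15 min break → 9 h 38 min
Fri: 09:08–21:07 = 11 h 59 min
Total: 8 h 35 min + 9 h 38 min + 11 h 59 min = 30 h 12 min.

30.20 hours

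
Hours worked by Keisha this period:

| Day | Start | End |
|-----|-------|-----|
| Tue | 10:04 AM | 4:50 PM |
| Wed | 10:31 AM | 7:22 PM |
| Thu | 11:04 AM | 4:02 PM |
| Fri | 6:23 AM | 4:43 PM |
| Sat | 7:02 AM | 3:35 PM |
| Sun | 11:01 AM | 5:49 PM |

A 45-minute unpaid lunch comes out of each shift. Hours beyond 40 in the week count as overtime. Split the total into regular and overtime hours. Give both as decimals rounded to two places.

Tue: 10:04 AM–4:50 PM = 6 h 46 min; less 45 min break → 6 h 1 min
Wed: 10:31 AM–7:22 PM = 8 h 51 min; less 45 min break → 8 h 6 min
Thu: 11:04 AM–4:02 PM = 4 h 58 min; less 45 min break → 4 h 13 min
Fri: 6:23 AM–4:43 PM = 10 h 20 min; less 45 min break → 9 h 35 min
Sat: 7:02 AM–3:35 PM = 8 h 33 min; less 45 min break → 7 h 48 min
Sun: 11:01 AM–5:49 PM = 6 h 48 min; less 45 min break → 6 h 3 min
Total worked: 41 h 46 min = 41.77 h.
Threshold 40 h → overtime 1 h 46 min, regular 40 h 0 min.

Regular 40.00 hours, overtime 1.77 hours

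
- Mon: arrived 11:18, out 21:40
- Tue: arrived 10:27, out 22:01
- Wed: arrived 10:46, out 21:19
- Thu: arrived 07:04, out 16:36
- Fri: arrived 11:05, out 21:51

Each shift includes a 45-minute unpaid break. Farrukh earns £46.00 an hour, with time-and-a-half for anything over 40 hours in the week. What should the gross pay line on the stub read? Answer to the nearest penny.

Mon: 11:18–21:40 = 10 h 22 min; less 45 min break → 9 h 37 min
Tue: 10:27–22:01 = 11 h 34 min; less 45 min break → 10 h 49 min
Wed: 10:46–21:19 = 10 h 33 min; less 45 min break → 9 h 48 min
Thu: 07:04–16:36 = 9 h 32 min; less 45 min break → 8 h 47 min
Fri: 11:05–21:51 = 10 h 46 min; less 45 min break → 10 h 1 min
Total worked: 49 h 2 min = 2942 min.
Regular 40 h 0 min = 2400 min at £46.00/h; overtime 9 h 2 min = 542 min at £69.00/h.
Pay = (2400 × £46.00 + 542 × £69.00) ÷ 60 = £2463.30.

£2463.30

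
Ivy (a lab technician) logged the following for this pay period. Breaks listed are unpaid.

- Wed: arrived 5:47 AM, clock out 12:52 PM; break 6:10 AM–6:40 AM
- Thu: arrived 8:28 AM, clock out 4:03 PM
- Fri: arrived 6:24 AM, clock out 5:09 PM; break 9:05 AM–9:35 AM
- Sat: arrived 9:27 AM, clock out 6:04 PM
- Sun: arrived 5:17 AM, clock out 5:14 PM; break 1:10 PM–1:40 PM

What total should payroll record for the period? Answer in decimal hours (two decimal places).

44.48 hours

Wed: 5:47 AM–12:52 PM = 7 h 5 min; less 30 min break → 6 h 35 min
Thu: 8:28 AM–4:03 PM = 7 h 35 min
Fri: 6:24 AM–5:09 PM = 10 h 45 min; less 30 min break → 10 h 15 min
Sat: 9:27 AM–6:04 PM = 8 h 37 min
Sun: 5:17 AM–5:14 PM = 11 h 57 min; less 30 min break → 11 h 27 min
Total: 6 h 35 min + 7 h 35 min + 10 h 15 min + 8 h 37 min + 11 h 27 min = 44 h 29 min.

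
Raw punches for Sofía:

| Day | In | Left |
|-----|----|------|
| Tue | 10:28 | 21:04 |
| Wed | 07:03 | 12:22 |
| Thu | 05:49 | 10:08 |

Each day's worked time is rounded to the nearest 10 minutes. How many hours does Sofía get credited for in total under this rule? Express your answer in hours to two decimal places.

Tue: 10:28–21:04 = 10 h 36 min → rounds to 10 h 40 min
Wed: 07:03–12:22 = 5 h 19 min → rounds to 5 h 20 min
Thu: 05:49–10:08 = 4 h 19 min → rounds to 4 h 20 min
Total credited: 20 h 20 min.

20.33 hours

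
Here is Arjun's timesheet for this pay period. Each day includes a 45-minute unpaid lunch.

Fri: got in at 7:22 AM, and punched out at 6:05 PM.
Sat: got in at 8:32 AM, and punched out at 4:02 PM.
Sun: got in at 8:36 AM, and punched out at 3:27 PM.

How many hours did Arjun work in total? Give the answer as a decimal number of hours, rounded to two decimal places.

22.82 hours

Fri: 7:22 AM–6:05 PM = 10 h 43 min; less 45 min break → 9 h 58 min
Sat: 8:32 AM–4:02 PM = 7 h 30 min; less 45 min break → 6 h 45 min
Sun: 8:36 AM–3:27 PM = 6 h 51 min; less 45 min break → 6 h 6 min
Total: 9 h 58 min + 6 h 45 min + 6 h 6 min = 22 h 49 min.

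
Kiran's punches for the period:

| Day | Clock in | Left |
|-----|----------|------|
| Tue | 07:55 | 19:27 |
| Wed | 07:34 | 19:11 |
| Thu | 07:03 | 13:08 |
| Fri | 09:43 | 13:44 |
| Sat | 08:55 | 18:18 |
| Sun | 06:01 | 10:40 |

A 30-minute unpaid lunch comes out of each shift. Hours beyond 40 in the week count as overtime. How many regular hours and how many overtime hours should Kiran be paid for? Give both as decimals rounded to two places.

Regular 40.00 hours, overtime 4.28 hours

Tue: 07:55–19:27 = 11 h 32 min; less 30 min break → 11 h 2 min
Wed: 07:34–19:11 = 11 h 37 min; less 30 min break → 11 h 7 min
Thu: 07:03–13:08 = 6 h 5 min; less 30 min break → 5 h 35 min
Fri: 09:43–13:44 = 4 h 1 min; less 30 min break → 3 h 31 min
Sat: 08:55–18:18 = 9 h 23 min; less 30 min break → 8 h 53 min
Sun: 06:01–10:40 = 4 h 39 min; less 30 min break → 4 h 9 min
Total worked: 44 h 17 min = 44.28 h.
Threshold 40 h → overtime 4 h 17 min, regular 40 h 0 min.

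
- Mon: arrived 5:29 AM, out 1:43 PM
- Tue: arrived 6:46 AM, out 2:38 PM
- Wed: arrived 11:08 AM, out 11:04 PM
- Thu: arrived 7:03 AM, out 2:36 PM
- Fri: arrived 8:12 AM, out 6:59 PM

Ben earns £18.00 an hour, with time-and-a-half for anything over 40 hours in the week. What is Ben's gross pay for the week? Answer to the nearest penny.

Mon: 5:29 AM–1:43 PM = 8 h 14 min
Tue: 6:46 AM–2:38 PM = 7 h 52 min
Wed: 11:08 AM–11:04 PM = 11 h 56 min
Thu: 7:03 AM–2:36 PM = 7 h 33 min
Fri: 8:12 AM–6:59 PM = 10 h 47 min
Total worked: 46 h 22 min = 2782 min.
Regular 40 h 0 min = 2400 min at £18.00/h; overtime 6 h 22 min = 382 min at £27.00/h.
Pay = (2400 × £18.00 + 382 × £27.00) ÷ 60 = £891.90.

£891.90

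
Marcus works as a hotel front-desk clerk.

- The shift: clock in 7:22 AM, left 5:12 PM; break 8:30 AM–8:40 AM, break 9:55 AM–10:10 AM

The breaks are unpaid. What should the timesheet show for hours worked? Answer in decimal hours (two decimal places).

9.42 hours

The shift: 7:22 AM–5:12 PM = 9 h 50 min; less 25 min break → 9 h 25 min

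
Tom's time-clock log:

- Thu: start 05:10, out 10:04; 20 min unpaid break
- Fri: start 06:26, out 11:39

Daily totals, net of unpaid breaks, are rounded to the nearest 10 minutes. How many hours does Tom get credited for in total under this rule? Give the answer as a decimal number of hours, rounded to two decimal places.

9.67 hours

Thu: 05:10–10:04 = 4 h 54 min − 20 min = 4 h 34 min → rounds to 4 h 30 min
Fri: 06:26–11:39 = 5 h 13 min → rounds to 5 h 10 min
Total credited: 9 h 40 min.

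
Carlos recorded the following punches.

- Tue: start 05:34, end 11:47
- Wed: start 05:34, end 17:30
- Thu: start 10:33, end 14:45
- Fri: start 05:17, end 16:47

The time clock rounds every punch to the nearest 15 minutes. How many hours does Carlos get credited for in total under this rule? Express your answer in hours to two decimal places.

Tue: in 05:34→05:30, out 11:47→11:45; 6 h 15 min
Wed: in 05:34→05:30, out 17:30→17:30; 12 h 0 min
Thu: in 10:33→10:30, out 14:45→14:45; 4 h 15 min
Fri: in 05:17→05:15, out 16:47→16:45; 11 h 30 min
Total credited: 34 h 0 min.

34.00 hours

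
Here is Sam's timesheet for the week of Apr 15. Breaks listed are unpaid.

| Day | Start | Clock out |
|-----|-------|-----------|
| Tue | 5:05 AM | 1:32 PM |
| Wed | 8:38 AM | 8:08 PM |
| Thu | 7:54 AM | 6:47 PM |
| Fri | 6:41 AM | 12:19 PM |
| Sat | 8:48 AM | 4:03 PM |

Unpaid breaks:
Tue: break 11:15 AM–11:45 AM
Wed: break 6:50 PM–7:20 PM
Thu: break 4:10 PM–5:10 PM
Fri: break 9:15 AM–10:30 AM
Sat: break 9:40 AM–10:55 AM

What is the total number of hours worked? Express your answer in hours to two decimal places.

Tue: 5:05 AM–1:32 PM = 8 h 27 min; less 30 min break → 7 h 57 min
Wed: 8:38 AM–8:08 PM = 11 h 30 min; less 30 min break → 11 h 0 min
Thu: 7:54 AM–6:47 PM = 10 h 53 min; less 60 min break → 9 h 53 min
Fri: 6:41 AM–12:19 PM = 5 h 38 min; less 75 min break → 4 h 23 min
Sat: 8:48 AM–4:03 PM = 7 h 15 min; less 75 min break → 6 h 0 min
Total: 7 h 57 min + 11 h 0 min + 9 h 53 min + 4 h 23 min + 6 h 0 min = 39 h 13 min.

39.22 hours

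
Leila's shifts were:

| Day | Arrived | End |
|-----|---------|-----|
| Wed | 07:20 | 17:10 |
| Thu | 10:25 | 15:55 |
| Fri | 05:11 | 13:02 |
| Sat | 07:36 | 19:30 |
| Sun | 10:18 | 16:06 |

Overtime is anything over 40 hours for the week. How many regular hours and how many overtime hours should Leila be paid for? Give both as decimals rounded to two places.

Regular 40.00 hours, overtime 0.88 hours

Wed: 07:20–17:10 = 9 h 50 min
Thu: 10:25–15:55 = 5 h 30 min
Fri: 05:11–13:02 = 7 h 51 min
Sat: 07:36–19:30 = 11 h 54 min
Sun: 10:18–16:06 = 5 h 48 min
Total worked: 40 h 53 min = 40.88 h.
Threshold 40 h → overtime 0 h 53 min, regular 40 h 0 min.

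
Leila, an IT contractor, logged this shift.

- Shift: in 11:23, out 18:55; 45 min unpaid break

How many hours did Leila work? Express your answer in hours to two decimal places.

6.78 hours

Shift: 11:23–18:55 = 7 h 32 min; less 45 min break → 6 h 47 min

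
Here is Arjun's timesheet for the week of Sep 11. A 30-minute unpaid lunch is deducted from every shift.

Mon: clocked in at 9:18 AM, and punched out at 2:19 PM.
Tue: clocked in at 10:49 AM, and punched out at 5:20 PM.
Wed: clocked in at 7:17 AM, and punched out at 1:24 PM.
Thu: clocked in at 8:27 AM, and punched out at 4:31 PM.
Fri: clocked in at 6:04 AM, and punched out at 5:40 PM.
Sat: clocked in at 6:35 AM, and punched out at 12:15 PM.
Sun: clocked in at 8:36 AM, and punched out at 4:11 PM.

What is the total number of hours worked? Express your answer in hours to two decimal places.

47.07 hours

Mon: 9:18 AM–2:19 PM = 5 h 1 min; less 30 min break → 4 h 31 min
Tue: 10:49 AM–5:20 PM = 6 h 31 min; less 30 min break → 6 h 1 min
Wed: 7:17 AM–1:24 PM = 6 h 7 min; less 30 min break → 5 h 37 min
Thu: 8:27 AM–4:31 PM = 8 h 4 min; less 30 min break → 7 h 34 min
Fri: 6:04 AM–5:40 PM = 11 h 36 min; less 30 min break → 11 h 6 min
Sat: 6:35 AM–12:15 PM = 5 h 40 min; less 30 min break → 5 h 10 min
Sun: 8:36 AM–4:11 PM = 7 h 35 min; less 30 min break → 7 h 5 min
Total: 4 h 31 min + 6 h 1 min + 5 h 37 min + 7 h 34 min + 11 h 6 min + 5 h 10 min + 7 h 5 min = 47 h 4 min.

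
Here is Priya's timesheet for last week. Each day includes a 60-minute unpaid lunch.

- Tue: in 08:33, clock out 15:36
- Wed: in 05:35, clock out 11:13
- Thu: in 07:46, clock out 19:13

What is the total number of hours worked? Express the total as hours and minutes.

21 h 8 min

Tue: 08:33–15:36 = 7 h 3 min; less 60 min break → 6 h 3 min
Wed: 05:35–11:13 = 5 h 38 min; less 60 min break → 4 h 38 min
Thu: 07:46–19:13 = 11 h 27 min; less 60 min break → 10 h 27 min
Total: 6 h 3 min + 4 h 38 min + 10 h 27 min = 21 h 8 min.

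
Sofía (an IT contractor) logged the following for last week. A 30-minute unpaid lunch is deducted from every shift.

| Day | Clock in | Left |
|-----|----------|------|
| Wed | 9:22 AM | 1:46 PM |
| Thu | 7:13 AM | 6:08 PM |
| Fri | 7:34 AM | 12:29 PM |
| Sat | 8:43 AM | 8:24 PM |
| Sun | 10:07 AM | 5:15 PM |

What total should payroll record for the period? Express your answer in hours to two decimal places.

Wed: 9:22 AM–1:46 PM = 4 h 24 min; less 30 min break → 3 h 54 min
Thu: 7:13 AM–6:08 PM = 10 h 55 min; less 30 min break → 10 h 25 min
Fri: 7:34 AM–12:29 PM = 4 h 55 min; less 30 min break → 4 h 25 min
Sat: 8:43 AM–8:24 PM = 11 h 41 min; less 30 min break → 11 h 11 min
Sun: 10:07 AM–5:15 PM = 7 h 8 min; less 30 min break → 6 h 38 min
Total: 3 h 54 min + 10 h 25 min + 4 h 25 min + 11 h 11 min + 6 h 38 min = 36 h 33 min.

36.55 hours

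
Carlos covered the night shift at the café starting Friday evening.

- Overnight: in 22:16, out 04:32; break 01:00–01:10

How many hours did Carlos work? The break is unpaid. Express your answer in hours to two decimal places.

Overnight: 22:16 → midnight = 1 h 44 min; midnight → 04:32 = 4 h 32 min; span 6 h 16 min; less 10 min break → 6 h 6 min

6.10 hours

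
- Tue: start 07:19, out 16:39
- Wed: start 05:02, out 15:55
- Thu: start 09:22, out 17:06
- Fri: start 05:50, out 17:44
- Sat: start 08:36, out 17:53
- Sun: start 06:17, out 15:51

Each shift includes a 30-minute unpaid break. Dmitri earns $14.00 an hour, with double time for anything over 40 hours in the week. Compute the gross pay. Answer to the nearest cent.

$999.60

Tue: 07:19–16:39 = 9 h 20 min; less 30 min break → 8 h 50 min
Wed: 05:02–15:55 = 10 h 53 min; less 30 min break → 10 h 23 min
Thu: 09:22–17:06 = 7 h 44 min; less 30 min break → 7 h 14 min
Fri: 05:50–17:44 = 11 h 54 min; less 30 min break → 11 h 24 min
Sat: 08:36–17:53 = 9 h 17 min; less 30 min break → 8 h 47 min
Sun: 06:17–15:51 = 9 h 34 min; less 30 min break → 9 h 4 min
Total worked: 55 h 42 min = 3342 min.
Regular 40 h 0 min = 2400 min at $14.00/h; overtime 15 h 42 min = 942 min at $28.00/h.
Pay = (2400 × $14.00 + 942 × $28.00) ÷ 60 = $999.60.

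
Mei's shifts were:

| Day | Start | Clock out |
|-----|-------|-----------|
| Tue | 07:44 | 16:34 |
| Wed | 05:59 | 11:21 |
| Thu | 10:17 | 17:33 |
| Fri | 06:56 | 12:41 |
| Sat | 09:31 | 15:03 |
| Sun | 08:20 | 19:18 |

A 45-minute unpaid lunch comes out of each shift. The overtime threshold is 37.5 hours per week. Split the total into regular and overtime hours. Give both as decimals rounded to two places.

Tue: 07:44–16:34 = 8 h 50 min; less 45 min break → 8 h 5 min
Wed: 05:59–11:21 = 5 h 22 min; less 45 min break → 4 h 37 min
Thu: 10:17–17:33 = 7 h 16 min; less 45 min break → 6 h 31 min
Fri: 06:56–12:41 = 5 h 45 min; less 45 min break → 5 h 0 min
Sat: 09:31–15:03 = 5 h 32 min; less 45 min break → 4 h 47 min
Sun: 08:20–19:18 = 10 h 58 min; less 45 min break → 10 h 13 min
Total worked: 39 h 13 min = 39.22 h.
Threshold 37.5 h → overtime 1 h 43 min, regular 37 h 30 min.

Regular 37.50 hours, overtime 1.72 hours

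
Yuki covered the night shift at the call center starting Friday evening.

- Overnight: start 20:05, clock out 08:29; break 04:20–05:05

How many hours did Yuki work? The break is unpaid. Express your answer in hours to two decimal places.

Overnight: 20:05 → midnight = 3 h 55 min; midnight → 08:29 = 8 h 29 min; span 12 h 24 min; less 45 min break → 11 h 39 min

11.65 hours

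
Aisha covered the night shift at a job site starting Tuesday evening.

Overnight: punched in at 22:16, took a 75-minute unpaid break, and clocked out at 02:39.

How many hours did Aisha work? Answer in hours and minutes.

Overnight: 22:16 → midnight = 1 h 44 min; midnight → 02:39 = 2 h 39 min; span 4 h 23 min; less 75 min break → 3 h 8 min

3 h 8 min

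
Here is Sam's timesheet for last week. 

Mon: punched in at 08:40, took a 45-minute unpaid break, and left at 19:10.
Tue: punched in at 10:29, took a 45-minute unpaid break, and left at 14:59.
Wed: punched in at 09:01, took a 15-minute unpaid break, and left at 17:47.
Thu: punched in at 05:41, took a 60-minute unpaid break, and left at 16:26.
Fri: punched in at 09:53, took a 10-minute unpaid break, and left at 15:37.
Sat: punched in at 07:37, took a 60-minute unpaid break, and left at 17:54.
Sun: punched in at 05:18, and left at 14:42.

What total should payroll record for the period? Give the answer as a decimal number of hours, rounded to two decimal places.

56.02 hours

Mon: 08:40–19:10 = 10 h 30 min; less 45 min break → 9 h 45 min
Tue: 10:29–14:59 = 4 h 30 min; less 45 min break → 3 h 45 min
Wed: 09:01–17:47 = 8 h 46 min; less 15 min break → 8 h 31 min
Thu: 05:41–16:26 = 10 h 45 min; less 60 min break → 9 h 45 min
Fri: 09:53–15:37 = 5 h 44 min; less 10 min break → 5 h 34 min
Sat: 07:37–17:54 = 10 h 17 min; less 60 min break → 9 h 17 min
Sun: 05:18–14:42 = 9 h 24 min
Total: 9 h 45 min + 3 h 45 min + 8 h 31 min + 9 h 45 min + 5 h 34 min + 9 h 17 min + 9 h 24 min = 56 h 1 min.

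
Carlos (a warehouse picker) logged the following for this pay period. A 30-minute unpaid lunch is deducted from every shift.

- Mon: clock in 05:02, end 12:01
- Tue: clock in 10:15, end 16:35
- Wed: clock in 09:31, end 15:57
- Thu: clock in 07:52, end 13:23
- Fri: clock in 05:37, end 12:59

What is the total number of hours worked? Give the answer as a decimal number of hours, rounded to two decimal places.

Mon: 05:02–12:01 = 6 h 59 min; less 30 min break → 6 h 29 min
Tue: 10:15–16:35 = 6 h 20 min; less 30 min break → 5 h 50 min
Wed: 09:31–15:57 = 6 h 26 min; less 30 min break → 5 h 56 min
Thu: 07:52–13:23 = 5 h 31 min; less 30 min break → 5 h 1 min
Fri: 05:37–12:59 = 7 h 22 min; less 30 min break → 6 h 52 min
Total: 6 h 29 min + 5 h 50 min + 5 h 56 min + 5 h 1 min + 6 h 52 min = 30 h 8 min.

30.13 hours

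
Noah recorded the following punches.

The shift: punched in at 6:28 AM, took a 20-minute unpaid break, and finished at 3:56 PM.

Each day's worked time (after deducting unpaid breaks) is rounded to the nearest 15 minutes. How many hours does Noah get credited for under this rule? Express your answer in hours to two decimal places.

9.25 hours

The shift: 6:28 AM–3:56 PM = 9 h 28 min − 20 min = 9 h 8 min → rounds to 9 h 15 min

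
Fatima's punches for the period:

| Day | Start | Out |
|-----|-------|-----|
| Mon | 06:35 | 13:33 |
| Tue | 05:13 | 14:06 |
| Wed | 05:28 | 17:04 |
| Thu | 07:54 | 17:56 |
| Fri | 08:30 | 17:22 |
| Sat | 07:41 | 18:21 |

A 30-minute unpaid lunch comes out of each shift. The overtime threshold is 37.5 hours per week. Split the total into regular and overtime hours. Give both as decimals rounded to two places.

Regular 37.50 hours, overtime 16.52 hours

Mon: 06:35–13:33 = 6 h 58 min; less 30 min break → 6 h 28 min
Tue: 05:13–14:06 = 8 h 53 min; less 30 min break → 8 h 23 min
Wed: 05:28–17:04 = 11 h 36 min; less 30 min break → 11 h 6 min
Thu: 07:54–17:56 = 10 h 2 min; less 30 min break → 9 h 32 min
Fri: 08:30–17:22 = 8 h 52 min; less 30 min break → 8 h 22 min
Sat: 07:41–18:21 = 10 h 40 min; less 30 min break → 10 h 10 min
Total worked: 54 h 1 min = 54.02 h.
Threshold 37.5 h → overtime 16 h 31 min, regular 37 h 30 min.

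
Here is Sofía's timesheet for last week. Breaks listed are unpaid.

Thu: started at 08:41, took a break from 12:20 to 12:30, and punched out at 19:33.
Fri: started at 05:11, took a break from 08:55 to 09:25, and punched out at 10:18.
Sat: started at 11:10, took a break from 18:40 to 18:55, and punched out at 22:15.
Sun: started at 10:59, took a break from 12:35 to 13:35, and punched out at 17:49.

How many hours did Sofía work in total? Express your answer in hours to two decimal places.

31.98 hours

Thu: 08:41–19:33 = 10 h 52 min; less 10 min break → 10 h 42 min
Fri: 05:11–10:18 = 5 h 7 min; less 30 min break → 4 h 37 min
Sat: 11:10–22:15 = 11 h 5 min; less 15 min break → 10 h 50 min
Sun: 10:59–17:49 = 6 h 50 min; less 60 min break → 5 h 50 min
Total: 10 h 42 min + 4 h 37 min + 10 h 50 min + 5 h 50 min = 31 h 59 min.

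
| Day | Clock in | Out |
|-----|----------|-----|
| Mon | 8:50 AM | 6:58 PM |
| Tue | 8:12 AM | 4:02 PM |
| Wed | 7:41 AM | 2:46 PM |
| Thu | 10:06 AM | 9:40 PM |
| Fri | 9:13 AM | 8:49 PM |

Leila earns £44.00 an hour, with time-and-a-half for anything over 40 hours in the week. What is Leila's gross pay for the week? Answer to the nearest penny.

Mon: 8:50 AM–6:58 PM = 10 h 8 min
Tue: 8:12 AM–4:02 PM = 7 h 50 min
Wed: 7:41 AM–2:46 PM = 7 h 5 min
Thu: 10:06 AM–9:40 PM = 11 h 34 min
Fri: 9:13 AM–8:49 PM = 11 h 36 min
Total worked: 48 h 13 min = 2893 min.
Regular 40 h 0 min = 2400 min at £44.00/h; overtime 8 h 13 min = 493 min at £66.00/h.
Pay = (2400 × £44.00 + 493 × £66.00) ÷ 60 = £2302.30.

£2302.30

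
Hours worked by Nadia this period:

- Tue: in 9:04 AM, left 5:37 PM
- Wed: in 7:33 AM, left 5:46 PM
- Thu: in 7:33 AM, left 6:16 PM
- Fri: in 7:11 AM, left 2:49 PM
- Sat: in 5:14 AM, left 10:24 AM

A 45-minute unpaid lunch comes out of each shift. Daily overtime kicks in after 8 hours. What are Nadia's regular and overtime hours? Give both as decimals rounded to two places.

Tue: 9:04 AM–5:37 PM = 8 h 33 min; less 45 min break → 7 h 48 min
Wed: 7:33 AM–5:46 PM = 10 h 13 min; less 45 min break → 9 h 28 min
Thu: 7:33 AM–6:16 PM = 10 h 43 min; less 45 min break → 9 h 58 min
Fri: 7:11 AM–2:49 PM = 7 h 38 min; less 45 min break → 6 h 53 min
Sat: 5:14 AM–10:24 AM = 5 h 10 min; less 45 min break → 4 h 25 min
Tue reg 7 h 48 min / OT 0 h 0 min; Wed reg 8 h 0 min / OT 1 h 28 min; Thu reg 8 h 0 min / OT 1 h 58 min; Fri reg 6 h 53 min / OT 0 h 0 min; Sat reg 4 h 25 min / OT 0 h 0 min.
Totals: regular 35 h 6 min, overtime 3 h 26 min.

Regular 35.10 hours, overtime 3.43 hours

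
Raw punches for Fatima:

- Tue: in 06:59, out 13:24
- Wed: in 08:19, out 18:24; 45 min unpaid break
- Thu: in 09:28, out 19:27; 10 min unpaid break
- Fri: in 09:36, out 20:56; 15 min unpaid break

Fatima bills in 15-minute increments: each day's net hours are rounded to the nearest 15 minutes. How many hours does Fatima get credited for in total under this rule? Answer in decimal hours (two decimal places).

36.50 hours

Tue: 06:59–13:24 = 6 h 25 min → rounds to 6 h 30 min
Wed: 08:19–18:24 = 10 h 5 min − 45 min = 9 h 20 min → rounds to 9 h 15 min
Thu: 09:28–19:27 = 9 h 59 min − 10 min = 9 h 49 min → rounds to 9 h 45 min
Fri: 09:36–20:56 = 11 h 20 min − 15 min = 11 h 5 min → rounds to 11 h 0 min
Total credited: 36 h 30 min.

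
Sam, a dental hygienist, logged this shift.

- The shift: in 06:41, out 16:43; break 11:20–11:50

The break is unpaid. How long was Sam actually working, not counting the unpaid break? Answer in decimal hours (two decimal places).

9.53 hours

The shift: 06:41–16:43 = 10 h 2 min; less 30 min break → 9 h 32 min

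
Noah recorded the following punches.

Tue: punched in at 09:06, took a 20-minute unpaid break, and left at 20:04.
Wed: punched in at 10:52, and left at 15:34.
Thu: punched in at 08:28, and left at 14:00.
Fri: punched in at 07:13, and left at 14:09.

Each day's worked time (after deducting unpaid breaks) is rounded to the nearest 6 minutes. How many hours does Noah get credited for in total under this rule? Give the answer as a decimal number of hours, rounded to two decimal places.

27.70 hours

Tue: 09:06–20:04 = 10 h 58 min − 20 min = 10 h 38 min → rounds to 10 h 36 min
Wed: 10:52–15:34 = 4 h 42 min → rounds to 4 h 42 min
Thu: 08:28–14:00 = 5 h 32 min → rounds to 5 h 30 min
Fri: 07:13–14:09 = 6 h 56 min → rounds to 6 h 54 min
Total credited: 27 h 42 min.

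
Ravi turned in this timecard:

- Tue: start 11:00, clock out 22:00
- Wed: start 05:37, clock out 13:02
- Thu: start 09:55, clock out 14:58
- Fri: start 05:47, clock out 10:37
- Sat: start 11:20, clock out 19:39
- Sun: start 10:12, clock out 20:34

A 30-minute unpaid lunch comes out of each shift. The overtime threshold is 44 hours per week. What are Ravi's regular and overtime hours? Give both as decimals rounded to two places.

Tue: 11:00–22:00 = 11 h 0 min; less 30 min break → 10 h 30 min
Wed: 05:37–13:02 = 7 h 25 min; less 30 min break → 6 h 55 min
Thu: 09:55–14:58 = 5 h 3 min; less 30 min break → 4 h 33 min
Fri: 05:47–10:37 = 4 h 50 min; less 30 min break → 4 h 20 min
Sat: 11:20–19:39 = 8 h 19 min; less 30 min break → 7 h 49 min
Sun: 10:12–20:34 = 10 h 22 min; less 30 min break → 9 h 52 min
Total worked: 43 h 59 min = 43.98 h.
Threshold 44 h → overtime 0 h 0 min, regular 43 h 59 min.

Regular 43.98 hours, overtime 0.00 hours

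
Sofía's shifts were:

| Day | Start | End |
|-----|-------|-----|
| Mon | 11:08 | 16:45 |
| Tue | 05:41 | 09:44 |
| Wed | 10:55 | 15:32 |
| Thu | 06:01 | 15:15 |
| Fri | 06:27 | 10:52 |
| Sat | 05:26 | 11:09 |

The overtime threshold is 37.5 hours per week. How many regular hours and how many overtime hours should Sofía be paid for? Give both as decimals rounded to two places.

Mon: 11:08–16:45 = 5 h 37 min
Tue: 05:41–09:44 = 4 h 3 min
Wed: 10:55–15:32 = 4 h 37 min
Thu: 06:01–15:15 = 9 h 14 min
Fri: 06:27–10:52 = 4 h 25 min
Sat: 05:26–11:09 = 5 h 43 min
Total worked: 33 h 39 min = 33.65 h.
Threshold 37.5 h → overtime 0 h 0 min, regular 33 h 39 min.

Regular 33.65 hours, overtime 0.00 hours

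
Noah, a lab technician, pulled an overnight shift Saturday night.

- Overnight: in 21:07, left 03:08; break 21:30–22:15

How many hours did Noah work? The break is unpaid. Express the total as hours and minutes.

Overnight: 21:07 → midnight = 2 h 53 min; midnight → 03:08 = 3 h 8 min; span 6 h 1 min; less 45 min break → 5 h 16 min

5 h 16 min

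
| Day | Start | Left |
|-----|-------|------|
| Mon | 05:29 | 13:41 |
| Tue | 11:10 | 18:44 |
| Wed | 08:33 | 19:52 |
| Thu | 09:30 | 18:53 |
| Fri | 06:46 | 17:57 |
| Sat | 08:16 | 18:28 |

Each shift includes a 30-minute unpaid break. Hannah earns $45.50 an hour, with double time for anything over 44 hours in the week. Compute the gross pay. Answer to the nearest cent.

Mon: 05:29–13:41 = 8 h 12 min; less 30 min break → 7 h 42 min
Tue: 11:10–18:44 = 7 h 34 min; less 30 min break → 7 h 4 min
Wed: 08:33–19:52 = 11 h 19 min; less 30 min break → 10 h 49 min
Thu: 09:30–18:53 = 9 h 23 min; less 30 min break → 8 h 53 min
Fri: 06:46–17:57 = 11 h 11 min; less 30 min break → 10 h 41 min
Sat: 08:16–18:28 = 10 h 12 min; less 30 min break → 9 h 42 min
Total worked: 54 h 51 min = 3291 min.
Regular 44 h 0 min = 2640 min at $45.50/h; overtime 10 h 51 min = 651 min at $91.00/h.
Pay = (2640 × $45.50 + 651 × $91.00) ÷ 60 = $2989.35.

$2989.35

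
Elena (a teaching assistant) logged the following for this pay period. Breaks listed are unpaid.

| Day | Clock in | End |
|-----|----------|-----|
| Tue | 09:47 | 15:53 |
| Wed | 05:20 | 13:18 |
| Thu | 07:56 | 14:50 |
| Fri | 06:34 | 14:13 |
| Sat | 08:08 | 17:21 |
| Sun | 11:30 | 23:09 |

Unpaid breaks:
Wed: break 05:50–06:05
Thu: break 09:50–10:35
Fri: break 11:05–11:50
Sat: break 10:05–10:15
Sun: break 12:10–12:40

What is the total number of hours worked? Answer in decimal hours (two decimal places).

47.07 hours

Tue: 09:47–15:53 = 6 h 6 min
Wed: 05:20–13:18 = 7 h 58 min; less 15 min break → 7 h 43 min
Thu: 07:56–14:50 = 6 h 54 min; less 45 min break → 6 h 9 min
Fri: 06:34–14:13 = 7 h 39 min; less 45 min break → 6 h 54 min
Sat: 08:08–17:21 = 9 h 13 min; less 10 min break → 9 h 3 min
Sun: 11:30–23:09 = 11 h 39 min; less 30 min break → 11 h 9 min
Total: 6 h 6 min + 7 h 43 min + 6 h 9 min + 6 h 54 min + 9 h 3 min + 11 h 9 min = 47 h 4 min.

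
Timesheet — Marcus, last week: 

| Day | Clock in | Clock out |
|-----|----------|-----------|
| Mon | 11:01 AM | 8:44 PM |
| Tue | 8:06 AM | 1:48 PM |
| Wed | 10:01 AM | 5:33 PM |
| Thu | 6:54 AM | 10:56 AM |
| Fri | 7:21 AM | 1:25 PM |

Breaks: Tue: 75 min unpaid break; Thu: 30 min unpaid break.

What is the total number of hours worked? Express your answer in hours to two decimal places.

31.30 hours

Mon: 11:01 AM–8:44 PM = 9 h 43 min
Tue: 8:06 AM–1:48 PM = 5 h 42 min; less 75 min break → 4 h 27 min
Wed: 10:01 AM–5:33 PM = 7 h 32 min
Thu: 6:54 AM–10:56 AM = 4 h 2 min; less 30 min break → 3 h 32 min
Fri: 7:21 AM–1:25 PM = 6 h 4 min
Total: 9 h 43 min + 4 h 27 min + 7 h 32 min + 3 h 32 min + 6 h 4 min = 31 h 18 min.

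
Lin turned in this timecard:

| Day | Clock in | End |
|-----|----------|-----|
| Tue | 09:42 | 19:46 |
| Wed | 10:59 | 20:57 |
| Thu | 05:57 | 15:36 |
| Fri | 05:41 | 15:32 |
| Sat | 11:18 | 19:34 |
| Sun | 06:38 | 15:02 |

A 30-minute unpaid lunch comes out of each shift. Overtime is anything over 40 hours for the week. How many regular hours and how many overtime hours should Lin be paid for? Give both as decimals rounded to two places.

Tue: 09:42–19:46 = 10 h 4 min; less 30 min break → 9 h 34 min
Wed: 10:59–20:57 = 9 h 58 min; less 30 min break → 9 h 28 min
Thu: 05:57–15:36 = 9 h 39 min; less 30 min break → 9 h 9 min
Fri: 05:41–15:32 = 9 h 51 min; less 30 min break → 9 h 21 min
Sat: 11:18–19:34 = 8 h 16 min; less 30 min break → 7 h 46 min
Sun: 06:38–15:02 = 8 h 24 min; less 30 min break → 7 h 54 min
Total worked: 53 h 12 min = 53.20 h.
Threshold 40 h → overtime 13 h 12 min, regular 40 h 0 min.

Regular 40.00 hours, overtime 13.20 hours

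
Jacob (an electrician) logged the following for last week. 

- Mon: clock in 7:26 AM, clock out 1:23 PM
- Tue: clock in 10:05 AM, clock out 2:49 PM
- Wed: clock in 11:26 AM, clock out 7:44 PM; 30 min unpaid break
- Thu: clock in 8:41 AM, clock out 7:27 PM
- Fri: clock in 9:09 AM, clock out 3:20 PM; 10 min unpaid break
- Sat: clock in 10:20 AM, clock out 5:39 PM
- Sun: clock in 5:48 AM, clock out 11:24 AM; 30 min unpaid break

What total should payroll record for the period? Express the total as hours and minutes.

Mon: 7:26 AM–1:23 PM = 5 h 57 min
Tue: 10:05 AM–2:49 PM = 4 h 44 min
Wed: 11:26 AM–7:44 PM = 8 h 18 min; less 30 min break → 7 h 48 min
Thu: 8:41 AM–7:27 PM = 10 h 46 min
Fri: 9:09 AM–3:20 PM = 6 h 11 min; less 10 min break → 6 h 1 min
Sat: 10:20 AM–5:39 PM = 7 h 19 min
Sun: 5:48 AM–11:24 AM = 5 h 36 min; less 30 min break → 5 h 6 min
Total: 5 h 57 min + 4 h 44 min + 7 h 48 min + 10 h 46 min + 6 h 1 min + 7 h 19 min + 5 h 6 min = 47 h 41 min.

47 h 41 min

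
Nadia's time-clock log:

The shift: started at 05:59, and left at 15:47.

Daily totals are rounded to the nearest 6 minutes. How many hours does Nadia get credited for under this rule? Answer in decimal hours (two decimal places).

The shift: 05:59–15:47 = 9 h 48 min → rounds to 9 h 48 min

9.80 hours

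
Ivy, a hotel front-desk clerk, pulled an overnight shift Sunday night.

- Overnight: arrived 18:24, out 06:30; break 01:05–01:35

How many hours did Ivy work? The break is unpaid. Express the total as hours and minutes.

Overnight: 18:24 → midnight = 5 h 36 min; midnight → 06:30 = 6 h 30 min; span 12 h 6 min; less 30 min break → 11 h 36 min

11 h 36 min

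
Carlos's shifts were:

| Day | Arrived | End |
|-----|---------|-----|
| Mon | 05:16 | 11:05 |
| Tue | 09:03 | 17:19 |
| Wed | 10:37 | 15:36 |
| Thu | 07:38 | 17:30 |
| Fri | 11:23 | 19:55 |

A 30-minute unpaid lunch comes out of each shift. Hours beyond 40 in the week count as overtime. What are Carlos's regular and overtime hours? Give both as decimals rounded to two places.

Regular 34.97 hours, overtime 0.00 hours

Mon: 05:16–11:05 = 5 h 49 min; less 30 min break → 5 h 19 min
Tue: 09:03–17:19 = 8 h 16 min; less 30 min break → 7 h 46 min
Wed: 10:37–15:36 = 4 h 59 min; less 30 min break → 4 h 29 min
Thu: 07:38–17:30 = 9 h 52 min; less 30 min break → 9 h 22 min
Fri: 11:23–19:55 = 8 h 32 min; less 30 min break → 8 h 2 min
Total worked: 34 h 58 min = 34.97 h.
Threshold 40 h → overtime 0 h 0 min, regular 34 h 58 min.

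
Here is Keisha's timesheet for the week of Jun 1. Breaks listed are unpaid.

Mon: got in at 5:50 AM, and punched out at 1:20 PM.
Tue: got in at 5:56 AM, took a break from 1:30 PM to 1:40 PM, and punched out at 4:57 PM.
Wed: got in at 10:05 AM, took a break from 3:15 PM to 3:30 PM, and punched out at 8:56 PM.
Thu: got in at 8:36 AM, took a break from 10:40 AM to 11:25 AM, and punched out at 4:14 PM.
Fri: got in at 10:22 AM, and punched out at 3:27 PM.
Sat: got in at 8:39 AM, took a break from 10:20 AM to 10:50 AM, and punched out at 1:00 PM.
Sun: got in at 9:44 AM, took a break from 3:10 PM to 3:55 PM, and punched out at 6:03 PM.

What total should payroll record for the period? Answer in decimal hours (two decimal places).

52.33 hours

Mon: 5:50 AM–1:20 PM = 7 h 30 min
Tue: 5:56 AM–4:57 PM = 11 h 1 min; less 10 min break → 10 h 51 min
Wed: 10:05 AM–8:56 PM = 10 h 51 min; less 15 min break → 10 h 36 min
Thu: 8:36 AM–4:14 PM = 7 h 38 min; less 45 min break → 6 h 53 min
Fri: 10:22 AM–3:27 PM = 5 h 5 min
Sat: 8:39 AM–1:00 PM = 4 h 21 min; less 30 min break → 3 h 51 min
Sun: 9:44 AM–6:03 PM = 8 h 19 min; less 45 min break → 7 h 34 min
Total: 7 h 30 min + 10 h 51 min + 10 h 36 min + 6 h 53 min + 5 h 5 min + 3 h 51 min + 7 h 34 min = 52 h 20 min.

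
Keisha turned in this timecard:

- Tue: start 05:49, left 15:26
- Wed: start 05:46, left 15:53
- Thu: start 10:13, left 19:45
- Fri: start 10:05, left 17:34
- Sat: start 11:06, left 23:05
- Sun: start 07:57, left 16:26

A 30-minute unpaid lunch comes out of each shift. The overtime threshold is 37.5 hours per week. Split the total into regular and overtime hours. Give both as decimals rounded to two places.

Tue: 05:49–15:26 = 9 h 37 min; less 30 min break → 9 h 7 min
Wed: 05:46–15:53 = 10 h 7 min; less 30 min break → 9 h 37 min
Thu: 10:13–19:45 = 9 h 32 min; less 30 min break → 9 h 2 min
Fri: 10:05–17:34 = 7 h 29 min; less 30 min break → 6 h 59 min
Sat: 11:06–23:05 = 11 h 59 min; less 30 min break → 11 h 29 min
Sun: 07:57–16:26 = 8 h 29 min; less 30 min break → 7 h 59 min
Total worked: 54 h 13 min = 54.22 h.
Threshold 37.5 h → overtime 16 h 43 min, regular 37 h 30 min.

Regular 37.50 hours, overtime 16.72 hours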